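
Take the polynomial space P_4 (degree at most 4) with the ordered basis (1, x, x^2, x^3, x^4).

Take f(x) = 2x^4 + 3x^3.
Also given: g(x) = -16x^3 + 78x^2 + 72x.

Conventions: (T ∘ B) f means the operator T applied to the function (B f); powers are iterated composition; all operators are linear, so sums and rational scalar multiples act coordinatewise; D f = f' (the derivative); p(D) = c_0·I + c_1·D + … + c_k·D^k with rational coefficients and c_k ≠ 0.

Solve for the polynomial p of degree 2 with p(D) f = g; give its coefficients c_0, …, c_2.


c_0 = 0, c_1 = -2, c_2 = 4

D^0 f = 2x^4 + 3x^3
D^1 f = 8x^3 + 9x^2
D^2 f = 24x^2 + 18x
matching coefficients of g against c_0 f + c_1 Df + … from the top degree down determines the c_i
solution: c_0 = 0, c_1 = -2, c_2 = 4


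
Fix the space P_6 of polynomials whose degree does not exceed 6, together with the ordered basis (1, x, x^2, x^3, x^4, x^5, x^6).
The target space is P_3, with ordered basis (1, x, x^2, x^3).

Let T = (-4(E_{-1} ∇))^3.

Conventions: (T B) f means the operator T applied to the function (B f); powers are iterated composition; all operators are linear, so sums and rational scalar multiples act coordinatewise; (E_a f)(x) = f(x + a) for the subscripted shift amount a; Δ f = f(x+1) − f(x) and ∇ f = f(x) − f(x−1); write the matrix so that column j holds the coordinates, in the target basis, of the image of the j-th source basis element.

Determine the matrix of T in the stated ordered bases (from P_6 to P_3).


the matrix is [[0, 0, 0, -384, 6912, -78720, 725760]; [0, 0, 0, 0, -1536, 34560, -472320]; [0, 0, 0, 0, 0, -3840, 103680]; [0, 0, 0, 0, 0, 0, -7680]] (rows listed top to bottom)

image of 1: 0
image of x: 0
image of x^2: 0
image of x^3: -384
image of x^4: -1536x + 6912
image of x^5: -3840x^2 + 34560x - 78720
image of x^6: -7680x^3 + 103680x^2 - 472320x + 725760
each image's coordinates form column j of the matrix


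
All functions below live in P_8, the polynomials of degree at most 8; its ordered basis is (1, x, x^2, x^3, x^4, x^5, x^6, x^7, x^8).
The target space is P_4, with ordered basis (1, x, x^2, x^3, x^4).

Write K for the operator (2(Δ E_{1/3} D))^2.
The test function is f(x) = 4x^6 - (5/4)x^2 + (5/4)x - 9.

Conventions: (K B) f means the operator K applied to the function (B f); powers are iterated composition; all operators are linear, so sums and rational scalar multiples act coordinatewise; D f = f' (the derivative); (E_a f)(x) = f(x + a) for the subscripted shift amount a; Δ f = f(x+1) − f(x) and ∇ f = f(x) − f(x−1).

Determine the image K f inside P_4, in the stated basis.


D f = 24x^5 - (5/2)x + 5/4
E_{1/3} D f = 24x^5 + 40x^4 + (80/3)x^3 + (80/9)x^2 - (55/54)x + 167/324
Δ E_{1/3} D f = 120x^4 + 400x^3 + 560x^2 + (3400/9)x + 5321/54
(2(Δ E_{1/3} D)) f = 240x^4 + 800x^3 + 1120x^2 + (6800/9)x + 5321/27
D (2(Δ E_{1/3} D)) f = 960x^3 + 2400x^2 + 2240x + 6800/9
E_{1/3} D (2(Δ E_{1/3} D)) f = 960x^3 + 3360x^2 + 4160x + 16240/9
Δ E_{1/3} D (2(Δ E_{1/3} D)) f = 2880x^2 + 9600x + 8480
(2(Δ E_{1/3} D)) (2(Δ E_{1/3} D)) f = 5760x^2 + 19200x + 16960

the result is g(x) = 5760x^2 + 19200x + 16960


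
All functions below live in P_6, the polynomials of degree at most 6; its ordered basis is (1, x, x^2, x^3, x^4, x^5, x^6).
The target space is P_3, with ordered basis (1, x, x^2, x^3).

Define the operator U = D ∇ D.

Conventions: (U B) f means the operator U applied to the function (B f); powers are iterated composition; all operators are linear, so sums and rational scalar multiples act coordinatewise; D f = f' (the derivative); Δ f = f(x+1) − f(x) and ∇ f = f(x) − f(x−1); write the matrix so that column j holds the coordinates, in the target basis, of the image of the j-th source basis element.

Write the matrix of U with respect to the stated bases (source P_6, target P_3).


image of 1: 0
image of x: 0
image of x^2: 0
image of x^3: 6
image of x^4: 24x - 12
image of x^5: 60x^2 - 60x + 20
image of x^6: 120x^3 - 180x^2 + 120x - 30
each image's coordinates form column j of the matrix

the matrix is [[0, 0, 0, 6, -12, 20, -30]; [0, 0, 0, 0, 24, -60, 120]; [0, 0, 0, 0, 0, 60, -180]; [0, 0, 0, 0, 0, 0, 120]] (rows listed top to bottom)


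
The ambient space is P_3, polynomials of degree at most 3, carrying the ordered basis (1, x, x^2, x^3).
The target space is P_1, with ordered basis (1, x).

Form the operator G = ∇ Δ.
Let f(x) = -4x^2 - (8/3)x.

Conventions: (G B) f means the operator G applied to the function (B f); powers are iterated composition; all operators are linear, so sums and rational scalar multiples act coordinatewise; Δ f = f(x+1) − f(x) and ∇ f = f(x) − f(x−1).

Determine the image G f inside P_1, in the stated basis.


Δ f = -8x - 20/3
∇ Δ f = -8

the result is g(x) = -8


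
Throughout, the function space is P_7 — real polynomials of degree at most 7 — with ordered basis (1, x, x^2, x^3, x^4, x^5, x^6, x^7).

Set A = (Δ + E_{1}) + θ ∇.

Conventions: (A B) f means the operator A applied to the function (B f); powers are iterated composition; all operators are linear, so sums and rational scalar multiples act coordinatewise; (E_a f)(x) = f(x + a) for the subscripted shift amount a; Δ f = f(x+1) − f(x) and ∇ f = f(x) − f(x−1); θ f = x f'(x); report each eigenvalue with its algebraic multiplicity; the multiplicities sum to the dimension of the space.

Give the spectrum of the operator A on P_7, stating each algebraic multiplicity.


λ = 1 (multiplicity 8)

image of 1: 1
image of x: x + 2
image of x^2: x^2 + 6x + 2
image of x^3: x^3 + 12x^2 + 3x + 2
image of x^4: x^4 + 20x^3 + 12x + 2
image of x^5: x^5 + 30x^4 - 10x^3 + 40x^2 + 5x + 2
image of x^6: x^6 + 42x^5 - 30x^4 + 100x^3 + 18x + 2
image of x^7: x^7 + 56x^6 - 63x^5 + 210x^4 - 35x^3 + 84x^2 + 7x + 2
the matrix is upper triangular; its diagonal is (1, 1, 1, 1, 1, 1, 1, 1)
for a triangular matrix the eigenvalues are the diagonal entries, with algebraic multiplicity their repetition count


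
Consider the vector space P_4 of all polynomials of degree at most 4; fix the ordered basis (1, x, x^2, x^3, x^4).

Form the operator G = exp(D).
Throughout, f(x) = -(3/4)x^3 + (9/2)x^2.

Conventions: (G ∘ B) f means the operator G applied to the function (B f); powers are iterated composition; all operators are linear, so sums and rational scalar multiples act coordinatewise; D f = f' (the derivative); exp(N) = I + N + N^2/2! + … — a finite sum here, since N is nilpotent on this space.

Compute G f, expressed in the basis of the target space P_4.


order-1 term: -(9/4)x^2 + 9x
order-2 term: -(9/4)x + 9/2
order-3 term: -3/4
the series for exp(D) f terminates at order 3
exp(D) f = -(3/4)x^3 + (9/4)x^2 + (27/4)x + 15/4

the image equals g(x) = -(3/4)x^3 + (9/4)x^2 + (27/4)x + 15/4


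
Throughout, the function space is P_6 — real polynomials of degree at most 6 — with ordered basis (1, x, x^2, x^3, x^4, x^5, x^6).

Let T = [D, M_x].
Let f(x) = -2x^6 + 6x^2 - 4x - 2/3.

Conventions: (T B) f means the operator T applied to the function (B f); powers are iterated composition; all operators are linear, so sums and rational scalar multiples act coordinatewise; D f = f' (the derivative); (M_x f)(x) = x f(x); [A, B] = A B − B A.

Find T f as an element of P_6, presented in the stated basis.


M_x f = -2x^7 + 6x^3 - 4x^2 - (2/3)x
D M_x f = -14x^6 + 18x^2 - 8x - 2/3
D f = -12x^5 + 12x - 4
M_x D f = -12x^6 + 12x^2 - 4x
[D, M_x] f = -2x^6 + 6x^2 - 4x - 2/3

the image equals g(x) = -2x^6 + 6x^2 - 4x - 2/3


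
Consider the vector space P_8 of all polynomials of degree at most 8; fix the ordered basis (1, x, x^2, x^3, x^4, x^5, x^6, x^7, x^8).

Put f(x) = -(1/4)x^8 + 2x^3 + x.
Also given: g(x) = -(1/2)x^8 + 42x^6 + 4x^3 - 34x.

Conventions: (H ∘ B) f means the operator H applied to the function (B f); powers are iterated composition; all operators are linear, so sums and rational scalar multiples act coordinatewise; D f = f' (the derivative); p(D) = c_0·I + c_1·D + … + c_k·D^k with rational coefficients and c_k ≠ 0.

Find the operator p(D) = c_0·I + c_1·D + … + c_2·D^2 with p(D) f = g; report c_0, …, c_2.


p(D) = 2·I − 3·D^2, i.e. c_0 = 2, c_1 = 0, c_2 = -3

D^0 f = -(1/4)x^8 + 2x^3 + x
D^1 f = -2x^7 + 6x^2 + 1
D^2 f = -14x^6 + 12x
matching coefficients of g against c_0 f + c_1 Df + … from the top degree down determines the c_i
solution: c_0 = 2, c_1 = 0, c_2 = -3


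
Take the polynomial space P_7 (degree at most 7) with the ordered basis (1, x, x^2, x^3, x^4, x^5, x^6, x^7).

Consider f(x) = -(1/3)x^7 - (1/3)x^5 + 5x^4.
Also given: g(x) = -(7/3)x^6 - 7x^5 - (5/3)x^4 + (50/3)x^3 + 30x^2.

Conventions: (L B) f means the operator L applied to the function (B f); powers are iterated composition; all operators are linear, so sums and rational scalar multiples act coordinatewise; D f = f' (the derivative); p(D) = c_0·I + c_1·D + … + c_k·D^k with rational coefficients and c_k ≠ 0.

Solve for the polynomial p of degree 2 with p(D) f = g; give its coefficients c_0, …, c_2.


D^0 f = -(1/3)x^7 - (1/3)x^5 + 5x^4
D^1 f = -(7/3)x^6 - (5/3)x^4 + 20x^3
D^2 f = -14x^5 - (20/3)x^3 + 60x^2
matching coefficients of g against c_0 f + c_1 Df + … from the top degree down determines the c_i
solution: c_0 = 0, c_1 = 1, c_2 = 1/2

p(D) = D + (1/2)·D^2, i.e. c_0 = 0, c_1 = 1, c_2 = 1/2


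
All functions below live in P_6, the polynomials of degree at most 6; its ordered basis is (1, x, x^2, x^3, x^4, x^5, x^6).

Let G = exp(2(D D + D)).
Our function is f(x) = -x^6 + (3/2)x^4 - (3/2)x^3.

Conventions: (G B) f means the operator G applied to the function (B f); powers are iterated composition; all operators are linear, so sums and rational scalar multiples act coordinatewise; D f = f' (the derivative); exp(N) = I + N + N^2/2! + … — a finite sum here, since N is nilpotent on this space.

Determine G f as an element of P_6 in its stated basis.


the result is g(x) = -x^6 - 12x^5 - (237/2)x^4 - (1259/2)x^3 - 2337x^2 - 4836x - 4672

order-1 term: -12x^5 - 60x^4 + 12x^3 + 27x^2 - 18x
order-2 term: -60x^4 - 480x^3 - 684x^2 + 126x + 36
order-3 term: -160x^3 - 1440x^2 - 2832x - 828
order-4 term: -240x^2 - 1920x - 2856
order-5 term: -192x - 960
order-6 term: -64
the series for exp(2(D D + D)) f terminates at order 6
exp(2(D D + D)) f = -x^6 - 12x^5 - (237/2)x^4 - (1259/2)x^3 - 2337x^2 - 4836x - 4672


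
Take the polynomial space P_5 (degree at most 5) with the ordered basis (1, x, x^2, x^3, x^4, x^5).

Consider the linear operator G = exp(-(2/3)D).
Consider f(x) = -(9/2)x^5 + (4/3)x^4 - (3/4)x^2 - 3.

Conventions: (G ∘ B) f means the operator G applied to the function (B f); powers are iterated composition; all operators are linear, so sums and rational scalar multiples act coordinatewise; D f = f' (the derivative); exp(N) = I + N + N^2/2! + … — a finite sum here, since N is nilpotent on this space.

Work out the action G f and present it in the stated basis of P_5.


the result is g(x) = -(9/2)x^5 + (49/3)x^4 - (212/9)x^3 + (581/36)x^2 - (407/81)x - 602/243

order-1 term: 15x^4 - (32/9)x^3 + x
order-2 term: -20x^3 + (32/9)x^2 - 1/3
order-3 term: (40/3)x^2 - (128/81)x
order-4 term: -(40/9)x + 64/243
order-5 term: 16/27
the series for exp(-(2/3)D) f terminates at order 5
exp(-(2/3)D) f = -(9/2)x^5 + (49/3)x^4 - (212/9)x^3 + (581/36)x^2 - (407/81)x - 602/243


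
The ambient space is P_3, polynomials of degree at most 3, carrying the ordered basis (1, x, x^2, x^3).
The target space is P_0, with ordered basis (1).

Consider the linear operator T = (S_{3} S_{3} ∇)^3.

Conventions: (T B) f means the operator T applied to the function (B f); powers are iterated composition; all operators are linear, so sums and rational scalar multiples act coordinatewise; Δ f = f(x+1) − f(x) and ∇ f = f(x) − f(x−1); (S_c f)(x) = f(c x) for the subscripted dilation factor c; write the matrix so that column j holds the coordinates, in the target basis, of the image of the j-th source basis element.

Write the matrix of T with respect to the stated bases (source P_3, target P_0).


the matrix is [[0, 0, 0, 4374]] (rows listed top to bottom)

image of 1: 0
image of x: 0
image of x^2: 0
image of x^3: 4374
each image's coordinates form column j of the matrix


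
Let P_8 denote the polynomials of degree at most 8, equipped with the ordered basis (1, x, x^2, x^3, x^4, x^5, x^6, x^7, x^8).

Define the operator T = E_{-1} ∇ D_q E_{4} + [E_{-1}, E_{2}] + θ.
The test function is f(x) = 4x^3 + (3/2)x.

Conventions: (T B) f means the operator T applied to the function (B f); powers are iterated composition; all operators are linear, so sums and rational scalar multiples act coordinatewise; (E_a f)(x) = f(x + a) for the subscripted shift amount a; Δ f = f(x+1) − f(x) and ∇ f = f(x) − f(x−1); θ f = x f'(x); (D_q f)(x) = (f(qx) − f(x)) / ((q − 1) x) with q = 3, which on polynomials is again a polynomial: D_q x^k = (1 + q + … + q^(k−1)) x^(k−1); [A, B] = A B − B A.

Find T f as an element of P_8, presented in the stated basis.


E_{4} f = 4x^3 + 48x^2 + (387/2)x + 262
D_q E_{4} f = 52x^2 + 192x + 387/2
∇ (D_q E_{4}) f = 104x + 140
E_{-1} ∇ (D_q E_{4}) f = 104x + 36
E_{2} f = 4x^3 + 24x^2 + (99/2)x + 35
E_{-1} E_{2} f = 4x^3 + 12x^2 + (27/2)x + 11/2
E_{-1} f = 4x^3 - 12x^2 + (27/2)x - 11/2
E_{2} E_{-1} f = 4x^3 + 12x^2 + (27/2)x + 11/2
[E_{-1}, E_{2}] f = 0
θ f = 12x^3 + (3/2)x
(E_{-1} ∇ D_q E_{4} + [E_{-1}, E_{2}] + θ) f = 12x^3 + (211/2)x + 36

the image equals g(x) = 12x^3 + (211/2)x + 36


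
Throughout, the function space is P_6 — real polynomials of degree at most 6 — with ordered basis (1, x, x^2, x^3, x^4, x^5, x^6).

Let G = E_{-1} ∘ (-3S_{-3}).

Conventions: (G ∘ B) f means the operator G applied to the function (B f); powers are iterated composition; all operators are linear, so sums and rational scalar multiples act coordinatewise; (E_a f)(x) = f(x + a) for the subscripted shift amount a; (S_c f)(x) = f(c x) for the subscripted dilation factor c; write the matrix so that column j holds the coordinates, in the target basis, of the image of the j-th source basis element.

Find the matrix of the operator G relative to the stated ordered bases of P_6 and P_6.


the matrix is [[-3, -9, -27, -81, -243, -729, -2187]; [0, 9, 54, 243, 972, 3645, 13122]; [0, 0, -27, -243, -1458, -7290, -32805]; [0, 0, 0, 81, 972, 7290, 43740]; [0, 0, 0, 0, -243, -3645, -32805]; [0, 0, 0, 0, 0, 729, 13122]; [0, 0, 0, 0, 0, 0, -2187]] (rows listed top to bottom)

image of 1: -3
image of x: 9x - 9
image of x^2: -27x^2 + 54x - 27
image of x^3: 81x^3 - 243x^2 + 243x - 81
image of x^4: -243x^4 + 972x^3 - 1458x^2 + 972x - 243
image of x^5: 729x^5 - 3645x^4 + 7290x^3 - 7290x^2 + 3645x - 729
image of x^6: -2187x^6 + 13122x^5 - 32805x^4 + 43740x^3 - 32805x^2 + 13122x - 2187
each image's coordinates form column j of the matrix


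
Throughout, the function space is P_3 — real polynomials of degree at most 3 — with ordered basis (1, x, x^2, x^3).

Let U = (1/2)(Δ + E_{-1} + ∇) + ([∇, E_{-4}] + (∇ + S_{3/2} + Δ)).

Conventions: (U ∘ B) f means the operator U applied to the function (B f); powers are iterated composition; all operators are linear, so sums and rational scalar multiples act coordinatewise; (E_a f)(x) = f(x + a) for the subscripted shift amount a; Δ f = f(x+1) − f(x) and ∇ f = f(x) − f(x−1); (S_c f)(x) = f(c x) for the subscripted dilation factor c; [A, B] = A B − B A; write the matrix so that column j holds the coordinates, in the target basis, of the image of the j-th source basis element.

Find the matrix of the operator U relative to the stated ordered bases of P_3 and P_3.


the matrix is [[3/2, 5/2, 1/2, 5/2]; [0, 2, 5, 3/2]; [0, 0, 11/4, 15/2]; [0, 0, 0, 31/8]] (rows listed top to bottom)

image of 1: 3/2
image of x: 2x + 5/2
image of x^2: (11/4)x^2 + 5x + 1/2
image of x^3: (31/8)x^3 + (15/2)x^2 + (3/2)x + 5/2
each image's coordinates form column j of the matrix


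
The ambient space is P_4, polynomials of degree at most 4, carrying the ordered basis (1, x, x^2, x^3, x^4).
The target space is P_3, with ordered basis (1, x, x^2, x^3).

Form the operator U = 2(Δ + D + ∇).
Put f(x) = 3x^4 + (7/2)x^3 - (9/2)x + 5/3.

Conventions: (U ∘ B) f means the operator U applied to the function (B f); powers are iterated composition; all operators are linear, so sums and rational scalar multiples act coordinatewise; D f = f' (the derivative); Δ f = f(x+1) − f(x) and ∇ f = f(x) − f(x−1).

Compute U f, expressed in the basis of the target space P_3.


Δ f = 12x^3 + (57/2)x^2 + (45/2)x + 2
D f = 12x^3 + (21/2)x^2 - 9/2
∇ f = 12x^3 - (15/2)x^2 + (3/2)x - 4
(Δ + D + ∇) f = 36x^3 + (63/2)x^2 + 24x - 13/2
(2(Δ + D + ∇)) f = 72x^3 + 63x^2 + 48x - 13

g(x) = 72x^3 + 63x^2 + 48x - 13


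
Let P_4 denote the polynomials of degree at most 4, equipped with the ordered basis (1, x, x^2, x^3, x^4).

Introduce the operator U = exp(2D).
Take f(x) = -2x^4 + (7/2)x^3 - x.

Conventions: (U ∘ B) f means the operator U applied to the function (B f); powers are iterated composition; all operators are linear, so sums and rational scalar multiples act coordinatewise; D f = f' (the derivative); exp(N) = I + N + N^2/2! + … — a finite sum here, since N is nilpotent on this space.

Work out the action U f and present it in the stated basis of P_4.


g(x) = -2x^4 - (25/2)x^3 - 27x^2 - 23x - 6

order-1 term: -16x^3 + 21x^2 - 2
order-2 term: -48x^2 + 42x
order-3 term: -64x + 28
order-4 term: -32
the series for exp(2D) f terminates at order 4
exp(2D) f = -2x^4 - (25/2)x^3 - 27x^2 - 23x - 6


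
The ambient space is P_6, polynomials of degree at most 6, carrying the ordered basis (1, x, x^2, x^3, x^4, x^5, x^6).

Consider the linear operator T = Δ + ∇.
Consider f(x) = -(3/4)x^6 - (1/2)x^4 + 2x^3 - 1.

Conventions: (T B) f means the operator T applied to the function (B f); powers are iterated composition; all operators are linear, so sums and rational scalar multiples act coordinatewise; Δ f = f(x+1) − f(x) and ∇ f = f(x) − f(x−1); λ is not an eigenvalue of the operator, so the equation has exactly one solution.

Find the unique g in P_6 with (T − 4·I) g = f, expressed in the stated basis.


write g with unknown coordinates in the stated basis and equate coefficients in (T − 4·I) g = f
solving from the highest basis element down gives g = (3/16)x^6 + (9/16)x^5 + (49/32)x^4 + (71/16)x^3 + (303/32)x^2 + (419/32)x + 595/64
check: T g = (9/4)x^5 + (45/8)x^4 + (79/4)x^3 + (303/8)x^2 + (419/8)x + 579/16
so T g − 4·g = -(3/4)x^6 - (1/2)x^4 + 2x^3 - 1 = f ✓

g(x) = (3/16)x^6 + (9/16)x^5 + (49/32)x^4 + (71/16)x^3 + (303/32)x^2 + (419/32)x + 595/64


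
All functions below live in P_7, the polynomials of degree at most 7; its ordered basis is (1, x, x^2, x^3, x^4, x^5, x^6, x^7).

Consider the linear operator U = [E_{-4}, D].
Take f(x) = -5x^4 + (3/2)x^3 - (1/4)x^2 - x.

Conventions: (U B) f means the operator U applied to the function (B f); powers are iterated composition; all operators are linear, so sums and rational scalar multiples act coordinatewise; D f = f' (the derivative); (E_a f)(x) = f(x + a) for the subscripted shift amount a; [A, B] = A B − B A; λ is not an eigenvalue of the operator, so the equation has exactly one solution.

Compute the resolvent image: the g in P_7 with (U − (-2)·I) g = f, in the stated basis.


write g with unknown coordinates in the stated basis and equate coefficients in (U − (-2)·I) g = f
solving from the highest basis element down gives g = -(5/2)x^4 + (3/4)x^3 - (1/8)x^2 - (1/2)x
check: U g = 0
so U g − (-2)·g = -5x^4 + (3/2)x^3 - (1/4)x^2 - x = f ✓

the image equals g(x) = -(5/2)x^4 + (3/4)x^3 - (1/8)x^2 - (1/2)x


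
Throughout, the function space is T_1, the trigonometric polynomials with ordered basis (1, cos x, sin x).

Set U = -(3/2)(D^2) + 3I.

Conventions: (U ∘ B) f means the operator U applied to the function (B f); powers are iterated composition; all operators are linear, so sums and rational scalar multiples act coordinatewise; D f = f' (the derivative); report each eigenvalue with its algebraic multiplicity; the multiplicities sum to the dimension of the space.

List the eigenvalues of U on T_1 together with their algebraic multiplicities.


λ = 3 (multiplicity 1), λ = 9/2 (multiplicity 2)

image of 1: 3
image of cos x: (9/2)cos x
image of sin x: (9/2)sin x
the matrix is diagonal; its diagonal is (3, 9/2, 9/2)
for a triangular matrix the eigenvalues are the diagonal entries, with algebraic multiplicity their repetition count


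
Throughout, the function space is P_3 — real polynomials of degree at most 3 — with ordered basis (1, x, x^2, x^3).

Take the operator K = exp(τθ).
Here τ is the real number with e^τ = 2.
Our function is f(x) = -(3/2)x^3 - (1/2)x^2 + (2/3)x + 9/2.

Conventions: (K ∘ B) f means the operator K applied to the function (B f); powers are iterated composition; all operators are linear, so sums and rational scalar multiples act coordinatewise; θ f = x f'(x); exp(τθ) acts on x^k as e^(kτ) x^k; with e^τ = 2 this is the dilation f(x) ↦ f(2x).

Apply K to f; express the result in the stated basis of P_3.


exp(τθ) x^k = e^(kτ) x^k; with e^τ = 2 this sends x^k to 2^k x^k
x ↦ 2 x
x^2 ↦ 4 x^2
x^3 ↦ 8 x^3
applying this coordinatewise to f: exp(τθ) f = -12x^3 - 2x^2 + (4/3)x + 9/2

the image equals g(x) = -12x^3 - 2x^2 + (4/3)x + 9/2


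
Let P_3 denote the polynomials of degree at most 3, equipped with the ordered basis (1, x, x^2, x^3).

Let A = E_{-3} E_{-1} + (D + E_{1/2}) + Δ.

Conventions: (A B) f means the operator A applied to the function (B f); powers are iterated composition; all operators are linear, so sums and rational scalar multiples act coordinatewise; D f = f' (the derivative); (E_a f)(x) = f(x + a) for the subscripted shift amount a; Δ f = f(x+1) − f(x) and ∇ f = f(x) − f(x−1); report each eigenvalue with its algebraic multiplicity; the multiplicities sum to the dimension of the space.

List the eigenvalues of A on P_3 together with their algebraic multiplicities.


image of 1: 2
image of x: 2x - 3/2
image of x^2: 2x^2 - 3x + 69/4
image of x^3: 2x^3 - (9/2)x^2 + (207/4)x - 503/8
the matrix is upper triangular; its diagonal is (2, 2, 2, 2)
for a triangular matrix the eigenvalues are the diagonal entries, with algebraic multiplicity their repetition count

λ = 2 (multiplicity 4)


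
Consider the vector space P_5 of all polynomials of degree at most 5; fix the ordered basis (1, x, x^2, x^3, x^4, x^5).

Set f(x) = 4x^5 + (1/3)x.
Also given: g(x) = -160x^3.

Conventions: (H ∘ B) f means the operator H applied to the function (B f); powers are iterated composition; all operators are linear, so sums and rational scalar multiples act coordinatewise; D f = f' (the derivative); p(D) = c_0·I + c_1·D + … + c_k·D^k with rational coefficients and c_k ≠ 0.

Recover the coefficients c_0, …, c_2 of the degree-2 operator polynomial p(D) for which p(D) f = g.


D^0 f = 4x^5 + (1/3)x
D^1 f = 20x^4 + 1/3
D^2 f = 80x^3
matching coefficients of g against c_0 f + c_1 Df + … from the top degree down determines the c_i
solution: c_0 = 0, c_1 = 0, c_2 = -2

c_0 = 0, c_1 = 0, c_2 = -2


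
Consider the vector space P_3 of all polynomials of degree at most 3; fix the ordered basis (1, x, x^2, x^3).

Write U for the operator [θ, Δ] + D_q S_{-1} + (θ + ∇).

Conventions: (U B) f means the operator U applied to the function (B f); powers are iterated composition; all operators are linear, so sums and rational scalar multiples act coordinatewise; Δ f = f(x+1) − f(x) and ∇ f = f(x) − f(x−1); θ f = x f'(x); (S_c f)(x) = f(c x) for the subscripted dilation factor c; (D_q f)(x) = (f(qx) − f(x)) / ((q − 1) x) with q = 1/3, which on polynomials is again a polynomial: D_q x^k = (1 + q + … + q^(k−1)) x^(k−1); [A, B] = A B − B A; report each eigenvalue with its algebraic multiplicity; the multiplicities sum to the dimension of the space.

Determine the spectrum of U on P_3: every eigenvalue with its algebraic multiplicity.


image of 1: 0
image of x: x - 1
image of x^2: 2x^2 + (4/3)x - 3
image of x^3: 3x^3 - (13/9)x^2 - 9x - 2
the matrix is upper triangular; its diagonal is (0, 1, 2, 3)
for a triangular matrix the eigenvalues are the diagonal entries, with algebraic multiplicity their repetition count

λ = 0 (multiplicity 1), λ = 1 (multiplicity 1), λ = 2 (multiplicity 1), λ = 3 (multiplicity 1)


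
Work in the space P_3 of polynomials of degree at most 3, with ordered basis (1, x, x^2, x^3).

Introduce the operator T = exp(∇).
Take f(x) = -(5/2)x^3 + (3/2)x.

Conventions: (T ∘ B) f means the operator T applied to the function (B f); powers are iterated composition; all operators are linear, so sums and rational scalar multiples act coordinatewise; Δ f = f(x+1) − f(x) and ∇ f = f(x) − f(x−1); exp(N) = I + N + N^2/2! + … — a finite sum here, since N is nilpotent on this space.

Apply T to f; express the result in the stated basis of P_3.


order-1 term: -(15/2)x^2 + (15/2)x - 1
order-2 term: -(15/2)x + 15/2
order-3 term: -5/2
the series for exp(∇) f terminates at order 3
exp(∇) f = -(5/2)x^3 - (15/2)x^2 + (3/2)x + 4

the image equals g(x) = -(5/2)x^3 - (15/2)x^2 + (3/2)x + 4


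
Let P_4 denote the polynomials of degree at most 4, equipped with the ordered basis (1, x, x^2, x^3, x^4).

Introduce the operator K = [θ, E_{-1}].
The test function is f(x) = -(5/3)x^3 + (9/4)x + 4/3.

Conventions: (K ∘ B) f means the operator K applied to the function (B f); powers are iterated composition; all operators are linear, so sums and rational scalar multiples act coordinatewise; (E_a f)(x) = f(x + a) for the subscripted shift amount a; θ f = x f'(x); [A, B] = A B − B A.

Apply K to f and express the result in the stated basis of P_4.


E_{-1} f = -(5/3)x^3 + 5x^2 - (11/4)x + 3/4
θ E_{-1} f = -5x^3 + 10x^2 - (11/4)x
θ f = -5x^3 + (9/4)x
E_{-1} θ f = -5x^3 + 15x^2 - (51/4)x + 11/4
[θ, E_{-1}] f = -5x^2 + 10x - 11/4

the result is g(x) = -5x^2 + 10x - 11/4


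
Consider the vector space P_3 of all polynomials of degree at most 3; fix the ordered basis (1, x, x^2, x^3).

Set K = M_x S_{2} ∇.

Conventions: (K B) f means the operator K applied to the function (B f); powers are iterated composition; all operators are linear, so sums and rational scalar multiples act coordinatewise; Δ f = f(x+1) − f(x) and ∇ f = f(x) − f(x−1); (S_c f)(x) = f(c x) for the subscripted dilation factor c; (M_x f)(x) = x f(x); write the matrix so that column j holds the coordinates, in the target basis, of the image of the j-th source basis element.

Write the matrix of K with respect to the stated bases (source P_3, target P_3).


image of 1: 0
image of x: x
image of x^2: 4x^2 - x
image of x^3: 12x^3 - 6x^2 + x
each image's coordinates form column j of the matrix

the matrix is [[0, 0, 0, 0]; [0, 1, -1, 1]; [0, 0, 4, -6]; [0, 0, 0, 12]] (rows listed top to bottom)


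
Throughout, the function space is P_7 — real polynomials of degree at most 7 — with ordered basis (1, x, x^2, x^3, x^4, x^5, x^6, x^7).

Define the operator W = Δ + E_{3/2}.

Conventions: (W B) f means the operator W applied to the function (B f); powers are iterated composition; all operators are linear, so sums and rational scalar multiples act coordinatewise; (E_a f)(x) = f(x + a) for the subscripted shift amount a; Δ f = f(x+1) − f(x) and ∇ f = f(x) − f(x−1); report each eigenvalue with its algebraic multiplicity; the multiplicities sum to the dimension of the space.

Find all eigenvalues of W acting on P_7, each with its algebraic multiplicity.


λ = 1 (multiplicity 8)

image of 1: 1
image of x: x + 5/2
image of x^2: x^2 + 5x + 13/4
image of x^3: x^3 + (15/2)x^2 + (39/4)x + 35/8
image of x^4: x^4 + 10x^3 + (39/2)x^2 + (35/2)x + 97/16
image of x^5: x^5 + (25/2)x^4 + (65/2)x^3 + (175/4)x^2 + (485/16)x + 275/32
image of x^6: x^6 + 15x^5 + (195/4)x^4 + (175/2)x^3 + (1455/16)x^2 + (825/16)x + 793/64
image of x^7: x^7 + (35/2)x^6 + (273/4)x^5 + (1225/8)x^4 + (3395/16)x^3 + (5775/32)x^2 + (5551/64)x + 2315/128
the matrix is upper triangular; its diagonal is (1, 1, 1, 1, 1, 1, 1, 1)
for a triangular matrix the eigenvalues are the diagonal entries, with algebraic multiplicity their repetition count


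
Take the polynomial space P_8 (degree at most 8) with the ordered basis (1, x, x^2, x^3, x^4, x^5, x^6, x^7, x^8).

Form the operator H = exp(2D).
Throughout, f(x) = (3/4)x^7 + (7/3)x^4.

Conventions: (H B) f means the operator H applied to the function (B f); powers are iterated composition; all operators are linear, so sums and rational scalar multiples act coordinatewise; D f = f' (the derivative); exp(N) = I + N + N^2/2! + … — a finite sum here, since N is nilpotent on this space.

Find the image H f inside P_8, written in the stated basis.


order-1 term: (21/2)x^6 + (56/3)x^3
order-2 term: 63x^5 + 56x^2
order-3 term: 210x^4 + (224/3)x
order-4 term: 420x^3 + 112/3
order-5 term: 504x^2
order-6 term: 336x
order-7 term: 96
the series for exp(2D) f terminates at order 7
exp(2D) f = (3/4)x^7 + (21/2)x^6 + 63x^5 + (637/3)x^4 + (1316/3)x^3 + 560x^2 + (1232/3)x + 400/3

the image equals g(x) = (3/4)x^7 + (21/2)x^6 + 63x^5 + (637/3)x^4 + (1316/3)x^3 + 560x^2 + (1232/3)x + 400/3


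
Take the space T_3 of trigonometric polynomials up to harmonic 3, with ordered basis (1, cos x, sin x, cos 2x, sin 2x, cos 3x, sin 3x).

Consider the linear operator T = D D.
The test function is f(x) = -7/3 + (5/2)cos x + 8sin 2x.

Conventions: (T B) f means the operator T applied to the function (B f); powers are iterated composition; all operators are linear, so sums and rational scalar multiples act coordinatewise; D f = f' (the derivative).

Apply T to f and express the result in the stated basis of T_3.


the image equals g(x) = -(5/2)cos x - 32sin 2x

D f = -(5/2)sin x + 16cos 2x
D D f = -(5/2)cos x - 32sin 2x


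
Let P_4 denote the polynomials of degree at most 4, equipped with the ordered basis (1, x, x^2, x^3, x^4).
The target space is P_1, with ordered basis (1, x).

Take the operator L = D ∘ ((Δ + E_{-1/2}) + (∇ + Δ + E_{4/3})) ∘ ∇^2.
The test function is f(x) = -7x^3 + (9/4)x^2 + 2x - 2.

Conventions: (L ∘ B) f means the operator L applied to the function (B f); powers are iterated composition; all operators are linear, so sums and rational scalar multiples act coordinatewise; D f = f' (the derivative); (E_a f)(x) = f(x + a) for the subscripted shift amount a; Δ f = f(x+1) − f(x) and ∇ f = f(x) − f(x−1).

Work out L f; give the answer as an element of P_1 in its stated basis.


∇ f = -21x^2 + (51/2)x - 29/4
∇ ∇ f = -42x + 93/2
Δ ∇^2 f = -42
E_{-1/2} ∇^2 f = -42x + 135/2
(Δ + E_{-1/2}) ∇^2 f = -42x + 51/2
∇ ∇^2 f = -42
Δ ∇^2 f = -42
E_{4/3} ∇^2 f = -42x - 19/2
(∇ + Δ + E_{4/3}) ∇^2 f = -42x - 187/2
((Δ + E_{-1/2}) + (∇ + Δ + E_{4/3})) ∇^2 f = -84x - 68
D ((Δ + E_{-1/2}) + (∇ + Δ + E_{4/3})) ∇^2 f = -84

g(x) = -84


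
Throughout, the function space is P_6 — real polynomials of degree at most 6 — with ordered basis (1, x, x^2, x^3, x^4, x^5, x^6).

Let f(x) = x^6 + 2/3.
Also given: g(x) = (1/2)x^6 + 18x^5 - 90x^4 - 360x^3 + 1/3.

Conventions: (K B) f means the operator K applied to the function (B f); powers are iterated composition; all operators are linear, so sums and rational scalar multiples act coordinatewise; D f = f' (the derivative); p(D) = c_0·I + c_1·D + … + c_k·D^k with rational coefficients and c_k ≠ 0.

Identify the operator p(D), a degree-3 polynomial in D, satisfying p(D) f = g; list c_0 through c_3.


D^0 f = x^6 + 2/3
D^1 f = 6x^5
D^2 f = 30x^4
D^3 f = 120x^3
matching coefficients of g against c_0 f + c_1 Df + … from the top degree down determines the c_i
solution: c_0 = 1/2, c_1 = 3, c_2 = -3, c_3 = -3

p(D) = (1/2)·I + 3·D − 3·D^2 − 3·D^3, i.e. c_0 = 1/2, c_1 = 3, c_2 = -3, c_3 = -3


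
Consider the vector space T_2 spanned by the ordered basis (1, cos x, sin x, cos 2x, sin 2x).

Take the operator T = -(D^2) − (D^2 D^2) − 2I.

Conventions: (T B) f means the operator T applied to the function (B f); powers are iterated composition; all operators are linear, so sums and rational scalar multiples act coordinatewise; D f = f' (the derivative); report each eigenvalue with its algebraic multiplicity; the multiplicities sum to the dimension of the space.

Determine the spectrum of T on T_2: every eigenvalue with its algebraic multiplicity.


image of 1: -2
image of cos x: -2cos x
image of sin x: -2sin x
image of cos 2x: -14cos 2x
image of sin 2x: -14sin 2x
the matrix is diagonal; its diagonal is (-2, -2, -2, -14, -14)
for a triangular matrix the eigenvalues are the diagonal entries, with algebraic multiplicity their repetition count

λ = -14 (multiplicity 2), λ = -2 (multiplicity 3)


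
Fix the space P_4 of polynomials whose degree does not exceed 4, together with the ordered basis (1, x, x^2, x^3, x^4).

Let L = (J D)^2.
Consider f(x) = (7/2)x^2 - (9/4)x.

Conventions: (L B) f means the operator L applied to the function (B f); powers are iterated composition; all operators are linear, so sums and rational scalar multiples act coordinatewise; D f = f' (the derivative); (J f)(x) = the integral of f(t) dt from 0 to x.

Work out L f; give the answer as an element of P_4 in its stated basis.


D f = 7x - 9/4
J D f = (7/2)x^2 - (9/4)x
D (J D) f = 7x - 9/4
J D (J D) f = (7/2)x^2 - (9/4)x

g(x) = (7/2)x^2 - (9/4)x


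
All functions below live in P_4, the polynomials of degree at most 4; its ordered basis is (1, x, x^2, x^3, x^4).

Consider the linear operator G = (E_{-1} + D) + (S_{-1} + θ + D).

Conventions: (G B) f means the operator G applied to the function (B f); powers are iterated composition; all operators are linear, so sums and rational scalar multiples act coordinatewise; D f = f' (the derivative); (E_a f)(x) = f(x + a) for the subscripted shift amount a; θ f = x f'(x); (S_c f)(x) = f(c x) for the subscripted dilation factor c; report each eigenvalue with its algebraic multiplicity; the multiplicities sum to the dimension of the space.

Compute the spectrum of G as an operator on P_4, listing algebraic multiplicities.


λ = 1 (multiplicity 1), λ = 2 (multiplicity 1), λ = 3 (multiplicity 1), λ = 4 (multiplicity 1), λ = 6 (multiplicity 1)

image of 1: 2
image of x: x + 1
image of x^2: 4x^2 + 2x + 1
image of x^3: 3x^3 + 3x^2 + 3x - 1
image of x^4: 6x^4 + 4x^3 + 6x^2 - 4x + 1
the matrix is upper triangular; its diagonal is (2, 1, 4, 3, 6)
for a triangular matrix the eigenvalues are the diagonal entries, with algebraic multiplicity their repetition count


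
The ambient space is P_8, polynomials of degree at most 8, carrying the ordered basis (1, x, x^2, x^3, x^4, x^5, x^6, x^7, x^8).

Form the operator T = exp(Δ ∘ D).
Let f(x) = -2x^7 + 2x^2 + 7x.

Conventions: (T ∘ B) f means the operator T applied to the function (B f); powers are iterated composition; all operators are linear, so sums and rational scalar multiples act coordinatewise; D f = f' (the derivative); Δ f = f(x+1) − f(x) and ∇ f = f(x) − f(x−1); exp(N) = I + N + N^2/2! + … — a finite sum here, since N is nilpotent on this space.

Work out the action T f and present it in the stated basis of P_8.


the image equals g(x) = -2x^7 - 84x^5 - 210x^4 - 1120x^3 - 2728x^2 - 4697x - 3790

order-1 term: -84x^5 - 210x^4 - 280x^3 - 210x^2 - 84x - 10
order-2 term: -840x^3 - 2520x^2 - 2940x - 1260
order-3 term: -1680x - 2520
the series for exp(Δ ∘ D) f terminates at order 3
exp(Δ ∘ D) f = -2x^7 - 84x^5 - 210x^4 - 1120x^3 - 2728x^2 - 4697x - 3790


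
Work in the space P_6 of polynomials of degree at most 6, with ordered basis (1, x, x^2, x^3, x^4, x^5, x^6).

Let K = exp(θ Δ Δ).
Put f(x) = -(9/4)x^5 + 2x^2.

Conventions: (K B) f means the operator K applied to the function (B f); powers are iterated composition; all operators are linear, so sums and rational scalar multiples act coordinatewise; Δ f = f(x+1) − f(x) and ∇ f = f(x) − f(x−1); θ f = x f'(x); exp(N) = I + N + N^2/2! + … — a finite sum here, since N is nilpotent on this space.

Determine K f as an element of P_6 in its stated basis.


g(x) = -(9/4)x^5 - 135x^3 - 268x^2 - (1125/2)x

order-1 term: -135x^3 - 270x^2 - (315/2)x
order-2 term: -405x
the series for exp(θ Δ Δ) f terminates at order 2
exp(θ Δ Δ) f = -(9/4)x^5 - 135x^3 - 268x^2 - (1125/2)x


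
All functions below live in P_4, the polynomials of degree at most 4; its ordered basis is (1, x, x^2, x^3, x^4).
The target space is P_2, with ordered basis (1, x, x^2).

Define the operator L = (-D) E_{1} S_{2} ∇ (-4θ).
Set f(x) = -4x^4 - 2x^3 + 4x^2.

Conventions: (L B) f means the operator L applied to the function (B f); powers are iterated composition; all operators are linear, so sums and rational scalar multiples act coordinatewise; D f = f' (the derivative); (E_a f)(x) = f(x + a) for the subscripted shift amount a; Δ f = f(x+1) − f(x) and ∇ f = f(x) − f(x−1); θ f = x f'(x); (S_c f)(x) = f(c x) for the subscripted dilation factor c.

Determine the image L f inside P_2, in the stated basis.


the result is g(x) = -6144x^2 - 9792x - 3888

θ f = -16x^4 - 6x^3 + 8x^2
(-4θ) f = 64x^4 + 24x^3 - 32x^2
∇ (-4θ) f = 256x^3 - 312x^2 + 120x - 8
S_{2} ∇ (-4θ) f = 2048x^3 - 1248x^2 + 240x - 8
E_{1} (S_{2} ∇ (-4θ)) f = 2048x^3 + 4896x^2 + 3888x + 1032
D E_{1} (S_{2} ∇ (-4θ)) f = 6144x^2 + 9792x + 3888
(-D) E_{1} (S_{2} ∇ (-4θ)) f = -6144x^2 - 9792x - 3888


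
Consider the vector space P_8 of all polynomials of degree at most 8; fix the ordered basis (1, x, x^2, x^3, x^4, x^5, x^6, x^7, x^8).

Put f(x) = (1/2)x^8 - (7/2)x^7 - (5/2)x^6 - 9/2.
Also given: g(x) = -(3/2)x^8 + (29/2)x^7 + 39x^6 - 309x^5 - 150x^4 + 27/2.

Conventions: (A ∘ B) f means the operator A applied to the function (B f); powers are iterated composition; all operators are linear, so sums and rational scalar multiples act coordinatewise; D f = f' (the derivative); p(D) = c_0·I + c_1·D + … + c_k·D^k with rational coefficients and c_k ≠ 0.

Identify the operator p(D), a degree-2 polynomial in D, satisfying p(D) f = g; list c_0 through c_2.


D^0 f = (1/2)x^8 - (7/2)x^7 - (5/2)x^6 - 9/2
D^1 f = 4x^7 - (49/2)x^6 - 15x^5
D^2 f = 28x^6 - 147x^5 - 75x^4
matching coefficients of g against c_0 f + c_1 Df + … from the top degree down determines the c_i
solution: c_0 = -3, c_1 = 1, c_2 = 2

c_0 = -3, c_1 = 1, c_2 = 2


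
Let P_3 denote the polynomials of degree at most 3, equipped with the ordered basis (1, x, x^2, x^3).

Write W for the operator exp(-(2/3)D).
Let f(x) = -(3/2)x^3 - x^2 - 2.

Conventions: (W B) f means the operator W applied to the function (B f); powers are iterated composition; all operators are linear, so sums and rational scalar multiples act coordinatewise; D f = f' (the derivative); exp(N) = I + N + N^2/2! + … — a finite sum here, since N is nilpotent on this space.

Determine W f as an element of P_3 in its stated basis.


g(x) = -(3/2)x^3 + 2x^2 - (2/3)x - 2

order-1 term: 3x^2 + (4/3)x
order-2 term: -2x - 4/9
order-3 term: 4/9
the series for exp(-(2/3)D) f terminates at order 3
exp(-(2/3)D) f = -(3/2)x^3 + 2x^2 - (2/3)x - 2


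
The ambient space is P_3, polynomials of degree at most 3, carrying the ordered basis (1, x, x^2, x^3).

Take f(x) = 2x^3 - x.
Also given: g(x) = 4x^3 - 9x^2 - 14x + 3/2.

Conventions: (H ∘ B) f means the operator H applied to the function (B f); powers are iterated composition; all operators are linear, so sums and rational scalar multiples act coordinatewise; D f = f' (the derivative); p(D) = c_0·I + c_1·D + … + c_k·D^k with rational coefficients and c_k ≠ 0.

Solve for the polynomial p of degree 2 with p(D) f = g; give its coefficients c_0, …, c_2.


p(D) = 2·I − (3/2)·D − D^2, i.e. c_0 = 2, c_1 = -3/2, c_2 = -1

D^0 f = 2x^3 - x
D^1 f = 6x^2 - 1
D^2 f = 12x
matching coefficients of g against c_0 f + c_1 Df + … from the top degree down determines the c_i
solution: c_0 = 2, c_1 = -3/2, c_2 = -1


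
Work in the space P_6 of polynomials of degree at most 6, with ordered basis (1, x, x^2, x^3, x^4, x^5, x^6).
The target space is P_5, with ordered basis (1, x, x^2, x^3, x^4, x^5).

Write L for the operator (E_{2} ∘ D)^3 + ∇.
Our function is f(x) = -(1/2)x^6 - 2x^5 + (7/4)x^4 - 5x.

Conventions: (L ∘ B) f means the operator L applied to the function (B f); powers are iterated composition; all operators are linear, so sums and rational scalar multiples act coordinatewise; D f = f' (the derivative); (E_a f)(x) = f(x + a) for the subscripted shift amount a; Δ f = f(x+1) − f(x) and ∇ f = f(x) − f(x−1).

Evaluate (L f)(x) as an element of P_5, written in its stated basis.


D f = -3x^5 - 10x^4 + 7x^3 - 5
E_{2} D f = -3x^5 - 40x^4 - 193x^3 - 438x^2 - 476x - 205
D (E_{2} ∘ D) f = -15x^4 - 160x^3 - 579x^2 - 876x - 476
E_{2} D (E_{2} ∘ D) f = -15x^4 - 280x^3 - 1899x^2 - 5592x - 6064
D (E_{2} ∘ D) (E_{2} ∘ D) f = -60x^3 - 840x^2 - 3798x - 5592
E_{2} D (E_{2} ∘ D) (E_{2} ∘ D) f = -60x^3 - 1200x^2 - 7878x - 17028
∇ f = -3x^5 - (5/2)x^4 + 17x^3 - 23x^2 + 14x - 33/4
((E_{2} ∘ D)^3 + ∇) f = -3x^5 - (5/2)x^4 - 43x^3 - 1223x^2 - 7864x - 68145/4

the result is g(x) = -3x^5 - (5/2)x^4 - 43x^3 - 1223x^2 - 7864x - 68145/4
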